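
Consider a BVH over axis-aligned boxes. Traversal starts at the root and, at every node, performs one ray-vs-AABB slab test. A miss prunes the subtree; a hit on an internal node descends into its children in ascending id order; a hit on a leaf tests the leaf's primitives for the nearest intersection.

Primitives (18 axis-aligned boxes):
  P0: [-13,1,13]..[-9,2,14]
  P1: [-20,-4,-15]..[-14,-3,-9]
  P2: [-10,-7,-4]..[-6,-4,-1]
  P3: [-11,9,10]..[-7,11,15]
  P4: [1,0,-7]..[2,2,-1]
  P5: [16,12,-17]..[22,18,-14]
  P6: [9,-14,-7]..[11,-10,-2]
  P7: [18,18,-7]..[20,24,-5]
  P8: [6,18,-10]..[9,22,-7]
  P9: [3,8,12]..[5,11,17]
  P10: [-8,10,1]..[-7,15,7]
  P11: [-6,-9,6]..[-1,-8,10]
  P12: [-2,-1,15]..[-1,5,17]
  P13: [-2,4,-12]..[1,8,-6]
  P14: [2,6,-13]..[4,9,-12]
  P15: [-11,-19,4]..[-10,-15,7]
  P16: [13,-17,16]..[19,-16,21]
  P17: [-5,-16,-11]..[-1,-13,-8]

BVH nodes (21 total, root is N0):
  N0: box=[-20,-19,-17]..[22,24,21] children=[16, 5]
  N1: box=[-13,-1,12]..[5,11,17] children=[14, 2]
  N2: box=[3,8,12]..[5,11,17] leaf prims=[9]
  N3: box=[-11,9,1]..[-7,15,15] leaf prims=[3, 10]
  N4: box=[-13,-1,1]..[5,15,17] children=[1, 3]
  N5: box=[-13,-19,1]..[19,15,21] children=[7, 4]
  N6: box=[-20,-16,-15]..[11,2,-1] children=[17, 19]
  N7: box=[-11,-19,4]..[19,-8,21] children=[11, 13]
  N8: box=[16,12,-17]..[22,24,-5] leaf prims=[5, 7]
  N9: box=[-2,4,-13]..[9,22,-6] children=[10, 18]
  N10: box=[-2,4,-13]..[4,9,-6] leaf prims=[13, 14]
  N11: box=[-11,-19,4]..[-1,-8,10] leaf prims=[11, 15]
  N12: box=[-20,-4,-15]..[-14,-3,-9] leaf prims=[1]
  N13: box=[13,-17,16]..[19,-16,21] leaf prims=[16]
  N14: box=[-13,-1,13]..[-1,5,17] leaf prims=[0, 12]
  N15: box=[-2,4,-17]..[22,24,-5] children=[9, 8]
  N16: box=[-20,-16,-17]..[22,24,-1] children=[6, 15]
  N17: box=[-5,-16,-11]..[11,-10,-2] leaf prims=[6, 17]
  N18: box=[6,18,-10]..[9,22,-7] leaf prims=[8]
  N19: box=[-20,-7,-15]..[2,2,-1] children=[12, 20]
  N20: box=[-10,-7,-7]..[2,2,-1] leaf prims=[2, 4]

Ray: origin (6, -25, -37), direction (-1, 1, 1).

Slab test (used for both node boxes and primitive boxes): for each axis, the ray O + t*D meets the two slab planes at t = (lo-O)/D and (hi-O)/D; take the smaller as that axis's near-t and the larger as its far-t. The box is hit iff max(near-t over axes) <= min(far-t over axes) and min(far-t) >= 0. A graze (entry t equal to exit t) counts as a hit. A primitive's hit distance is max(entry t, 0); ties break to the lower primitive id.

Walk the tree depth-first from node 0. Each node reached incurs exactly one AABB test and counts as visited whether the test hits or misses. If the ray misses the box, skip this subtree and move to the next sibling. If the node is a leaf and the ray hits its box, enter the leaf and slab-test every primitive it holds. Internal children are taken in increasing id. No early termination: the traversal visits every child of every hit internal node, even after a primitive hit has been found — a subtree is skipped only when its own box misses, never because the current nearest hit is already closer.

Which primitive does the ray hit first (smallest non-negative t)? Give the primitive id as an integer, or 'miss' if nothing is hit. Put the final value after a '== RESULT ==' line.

Traverse from the root:
N0 x:[-16,26] y:[6,49] z:[20,58] -> hit [20,26], descend [5, 16]
  N5 x:[-13,19] y:[6,40] z:[38,58] -> miss, prune
  N16 x:[-16,26] y:[9,49] z:[20,36] -> hit [20,26], descend [6, 15]
    N6 x:[-5,26] y:[9,27] z:[22,36] -> hit [22,26], descend [17, 19]
      N17 x:[-5,11] y:[9,15] z:[26,35] -> miss, prune
      N19 x:[4,26] y:[18,27] z:[22,36] -> hit [22,26], descend [12, 20]
        N12 x:[20,26] y:[21,22] z:[22,28] -> hit [22,22] leaf, test {P1@t=22}
        N20 x:[4,16] y:[18,27] z:[30,36] -> miss, prune
    N15 x:[-16,8] y:[29,49] z:[20,32] -> miss, prune

order=[0, 5, 16, 6, 17, 19, 12, 20, 15]  |boxes|=9  |leaves|=1  hit=P1

== RESULT ==
1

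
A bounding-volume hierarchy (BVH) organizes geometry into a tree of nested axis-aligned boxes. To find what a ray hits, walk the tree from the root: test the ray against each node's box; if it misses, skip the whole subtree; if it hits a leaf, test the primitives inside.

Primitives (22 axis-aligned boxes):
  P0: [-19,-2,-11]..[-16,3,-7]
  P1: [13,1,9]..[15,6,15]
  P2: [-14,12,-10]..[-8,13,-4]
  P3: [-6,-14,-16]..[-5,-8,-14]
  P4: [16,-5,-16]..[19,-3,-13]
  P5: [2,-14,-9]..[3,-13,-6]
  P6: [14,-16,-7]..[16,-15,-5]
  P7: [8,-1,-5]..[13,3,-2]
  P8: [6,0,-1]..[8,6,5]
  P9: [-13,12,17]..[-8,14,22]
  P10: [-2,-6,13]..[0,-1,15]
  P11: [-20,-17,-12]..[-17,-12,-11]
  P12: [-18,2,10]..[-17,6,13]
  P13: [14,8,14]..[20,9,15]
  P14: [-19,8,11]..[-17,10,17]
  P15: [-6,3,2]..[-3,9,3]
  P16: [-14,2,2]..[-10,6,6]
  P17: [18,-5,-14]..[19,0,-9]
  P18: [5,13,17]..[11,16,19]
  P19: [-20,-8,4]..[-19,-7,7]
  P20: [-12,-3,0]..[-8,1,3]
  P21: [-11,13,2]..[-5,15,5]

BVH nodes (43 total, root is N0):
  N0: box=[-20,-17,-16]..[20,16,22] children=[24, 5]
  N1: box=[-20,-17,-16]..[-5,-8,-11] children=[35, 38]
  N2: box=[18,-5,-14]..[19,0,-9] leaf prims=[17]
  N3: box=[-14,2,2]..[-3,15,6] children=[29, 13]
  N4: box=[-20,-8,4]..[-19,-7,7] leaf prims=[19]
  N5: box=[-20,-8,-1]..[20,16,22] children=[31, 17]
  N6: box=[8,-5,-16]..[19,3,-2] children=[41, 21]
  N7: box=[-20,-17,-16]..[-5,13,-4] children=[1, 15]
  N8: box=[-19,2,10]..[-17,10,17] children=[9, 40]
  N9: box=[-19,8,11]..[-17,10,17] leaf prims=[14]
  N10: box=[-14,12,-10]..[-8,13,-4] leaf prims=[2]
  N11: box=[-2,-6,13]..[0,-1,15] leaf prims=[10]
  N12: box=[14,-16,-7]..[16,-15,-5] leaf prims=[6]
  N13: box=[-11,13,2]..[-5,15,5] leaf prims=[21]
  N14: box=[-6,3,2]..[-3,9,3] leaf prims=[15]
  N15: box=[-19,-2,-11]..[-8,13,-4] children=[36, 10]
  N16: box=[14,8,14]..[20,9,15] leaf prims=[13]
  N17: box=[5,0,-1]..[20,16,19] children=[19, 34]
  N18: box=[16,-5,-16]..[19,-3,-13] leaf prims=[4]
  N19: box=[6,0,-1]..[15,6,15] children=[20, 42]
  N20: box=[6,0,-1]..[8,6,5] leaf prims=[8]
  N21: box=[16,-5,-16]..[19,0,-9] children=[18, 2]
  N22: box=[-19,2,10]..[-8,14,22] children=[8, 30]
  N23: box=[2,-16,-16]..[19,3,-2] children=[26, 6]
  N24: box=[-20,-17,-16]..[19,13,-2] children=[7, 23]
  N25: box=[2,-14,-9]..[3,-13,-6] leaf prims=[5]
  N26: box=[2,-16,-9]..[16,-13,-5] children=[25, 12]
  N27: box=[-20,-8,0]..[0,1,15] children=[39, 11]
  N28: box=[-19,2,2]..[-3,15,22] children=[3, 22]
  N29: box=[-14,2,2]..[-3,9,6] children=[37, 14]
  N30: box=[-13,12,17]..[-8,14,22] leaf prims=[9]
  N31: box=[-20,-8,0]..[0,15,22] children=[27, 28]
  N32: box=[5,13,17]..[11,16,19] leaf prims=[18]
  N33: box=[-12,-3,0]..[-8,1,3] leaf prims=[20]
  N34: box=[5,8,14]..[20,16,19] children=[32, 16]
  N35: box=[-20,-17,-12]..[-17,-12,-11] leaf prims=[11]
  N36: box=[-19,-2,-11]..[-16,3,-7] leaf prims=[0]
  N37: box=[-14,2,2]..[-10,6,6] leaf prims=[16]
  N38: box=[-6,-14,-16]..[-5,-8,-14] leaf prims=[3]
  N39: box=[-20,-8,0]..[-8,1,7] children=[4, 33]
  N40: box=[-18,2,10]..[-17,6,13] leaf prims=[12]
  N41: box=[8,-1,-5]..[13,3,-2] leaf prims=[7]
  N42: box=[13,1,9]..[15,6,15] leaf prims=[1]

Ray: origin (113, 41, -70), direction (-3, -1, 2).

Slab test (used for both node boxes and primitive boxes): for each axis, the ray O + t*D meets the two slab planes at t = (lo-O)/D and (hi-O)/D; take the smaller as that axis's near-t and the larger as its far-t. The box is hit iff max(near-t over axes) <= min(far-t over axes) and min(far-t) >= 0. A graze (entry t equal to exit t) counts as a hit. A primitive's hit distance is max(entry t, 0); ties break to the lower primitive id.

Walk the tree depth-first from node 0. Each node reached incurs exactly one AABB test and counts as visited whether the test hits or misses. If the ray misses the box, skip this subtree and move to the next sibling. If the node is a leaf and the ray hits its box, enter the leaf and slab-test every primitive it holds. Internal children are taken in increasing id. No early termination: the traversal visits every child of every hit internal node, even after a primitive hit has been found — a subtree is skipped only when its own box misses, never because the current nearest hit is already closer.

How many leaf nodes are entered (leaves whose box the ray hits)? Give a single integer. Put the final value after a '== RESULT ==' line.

Trace the traversal:
N0 x:[31,133/3] y:[25,58] z:[27,46] -> hit [31,133/3], descend [5, 24]
  N5 x:[31,133/3] y:[25,49] z:[69/2,46] -> hit [69/2,133/3], descend [17, 31]
    N17 x:[31,36] y:[25,41] z:[69/2,89/2] -> hit [69/2,36], descend [19, 34]
      N19 x:[98/3,107/3] y:[35,41] z:[69/2,85/2] -> hit [35,107/3], descend [20, 42]
        N20 x:[35,107/3] y:[35,41] z:[69/2,75/2] -> hit [35,107/3] leaf, test {P8@t=35}
        N42 x:[98/3,100/3] y:[35,40] z:[79/2,85/2] -> miss, prune
      N34 x:[31,36] y:[25,33] z:[42,89/2] -> miss, prune
    N31 x:[113/3,133/3] y:[26,49] z:[35,46] -> hit [113/3,133/3], descend [27, 28]
      N27 x:[113/3,133/3] y:[40,49] z:[35,85/2] -> hit [40,85/2], descend [11, 39]
        N11 x:[113/3,115/3] y:[42,47] z:[83/2,85/2] -> miss, prune
        N39 x:[121/3,133/3] y:[40,49] z:[35,77/2] -> miss, prune
      N28 x:[116/3,44] y:[26,39] z:[36,46] -> hit [116/3,39], descend [3, 22]
        N3 x:[116/3,127/3] y:[26,39] z:[36,38] -> miss, prune
        N22 x:[121/3,44] y:[27,39] z:[40,46] -> miss, prune
  N24 x:[94/3,133/3] y:[28,58] z:[27,34] -> hit [94/3,34], descend [7, 23]
    N7 x:[118/3,133/3] y:[28,58] z:[27,33] -> miss, prune
    N23 x:[94/3,37] y:[38,57] z:[27,34] -> miss, prune

17 AABB tests over nodes [0, 5, 17, 19, 20, 42, 34, 31, 27, 11, 39, 28, 3, 22, 24, 7, 23]; 1 leaf entered; closest P8.

== RESULT ==
1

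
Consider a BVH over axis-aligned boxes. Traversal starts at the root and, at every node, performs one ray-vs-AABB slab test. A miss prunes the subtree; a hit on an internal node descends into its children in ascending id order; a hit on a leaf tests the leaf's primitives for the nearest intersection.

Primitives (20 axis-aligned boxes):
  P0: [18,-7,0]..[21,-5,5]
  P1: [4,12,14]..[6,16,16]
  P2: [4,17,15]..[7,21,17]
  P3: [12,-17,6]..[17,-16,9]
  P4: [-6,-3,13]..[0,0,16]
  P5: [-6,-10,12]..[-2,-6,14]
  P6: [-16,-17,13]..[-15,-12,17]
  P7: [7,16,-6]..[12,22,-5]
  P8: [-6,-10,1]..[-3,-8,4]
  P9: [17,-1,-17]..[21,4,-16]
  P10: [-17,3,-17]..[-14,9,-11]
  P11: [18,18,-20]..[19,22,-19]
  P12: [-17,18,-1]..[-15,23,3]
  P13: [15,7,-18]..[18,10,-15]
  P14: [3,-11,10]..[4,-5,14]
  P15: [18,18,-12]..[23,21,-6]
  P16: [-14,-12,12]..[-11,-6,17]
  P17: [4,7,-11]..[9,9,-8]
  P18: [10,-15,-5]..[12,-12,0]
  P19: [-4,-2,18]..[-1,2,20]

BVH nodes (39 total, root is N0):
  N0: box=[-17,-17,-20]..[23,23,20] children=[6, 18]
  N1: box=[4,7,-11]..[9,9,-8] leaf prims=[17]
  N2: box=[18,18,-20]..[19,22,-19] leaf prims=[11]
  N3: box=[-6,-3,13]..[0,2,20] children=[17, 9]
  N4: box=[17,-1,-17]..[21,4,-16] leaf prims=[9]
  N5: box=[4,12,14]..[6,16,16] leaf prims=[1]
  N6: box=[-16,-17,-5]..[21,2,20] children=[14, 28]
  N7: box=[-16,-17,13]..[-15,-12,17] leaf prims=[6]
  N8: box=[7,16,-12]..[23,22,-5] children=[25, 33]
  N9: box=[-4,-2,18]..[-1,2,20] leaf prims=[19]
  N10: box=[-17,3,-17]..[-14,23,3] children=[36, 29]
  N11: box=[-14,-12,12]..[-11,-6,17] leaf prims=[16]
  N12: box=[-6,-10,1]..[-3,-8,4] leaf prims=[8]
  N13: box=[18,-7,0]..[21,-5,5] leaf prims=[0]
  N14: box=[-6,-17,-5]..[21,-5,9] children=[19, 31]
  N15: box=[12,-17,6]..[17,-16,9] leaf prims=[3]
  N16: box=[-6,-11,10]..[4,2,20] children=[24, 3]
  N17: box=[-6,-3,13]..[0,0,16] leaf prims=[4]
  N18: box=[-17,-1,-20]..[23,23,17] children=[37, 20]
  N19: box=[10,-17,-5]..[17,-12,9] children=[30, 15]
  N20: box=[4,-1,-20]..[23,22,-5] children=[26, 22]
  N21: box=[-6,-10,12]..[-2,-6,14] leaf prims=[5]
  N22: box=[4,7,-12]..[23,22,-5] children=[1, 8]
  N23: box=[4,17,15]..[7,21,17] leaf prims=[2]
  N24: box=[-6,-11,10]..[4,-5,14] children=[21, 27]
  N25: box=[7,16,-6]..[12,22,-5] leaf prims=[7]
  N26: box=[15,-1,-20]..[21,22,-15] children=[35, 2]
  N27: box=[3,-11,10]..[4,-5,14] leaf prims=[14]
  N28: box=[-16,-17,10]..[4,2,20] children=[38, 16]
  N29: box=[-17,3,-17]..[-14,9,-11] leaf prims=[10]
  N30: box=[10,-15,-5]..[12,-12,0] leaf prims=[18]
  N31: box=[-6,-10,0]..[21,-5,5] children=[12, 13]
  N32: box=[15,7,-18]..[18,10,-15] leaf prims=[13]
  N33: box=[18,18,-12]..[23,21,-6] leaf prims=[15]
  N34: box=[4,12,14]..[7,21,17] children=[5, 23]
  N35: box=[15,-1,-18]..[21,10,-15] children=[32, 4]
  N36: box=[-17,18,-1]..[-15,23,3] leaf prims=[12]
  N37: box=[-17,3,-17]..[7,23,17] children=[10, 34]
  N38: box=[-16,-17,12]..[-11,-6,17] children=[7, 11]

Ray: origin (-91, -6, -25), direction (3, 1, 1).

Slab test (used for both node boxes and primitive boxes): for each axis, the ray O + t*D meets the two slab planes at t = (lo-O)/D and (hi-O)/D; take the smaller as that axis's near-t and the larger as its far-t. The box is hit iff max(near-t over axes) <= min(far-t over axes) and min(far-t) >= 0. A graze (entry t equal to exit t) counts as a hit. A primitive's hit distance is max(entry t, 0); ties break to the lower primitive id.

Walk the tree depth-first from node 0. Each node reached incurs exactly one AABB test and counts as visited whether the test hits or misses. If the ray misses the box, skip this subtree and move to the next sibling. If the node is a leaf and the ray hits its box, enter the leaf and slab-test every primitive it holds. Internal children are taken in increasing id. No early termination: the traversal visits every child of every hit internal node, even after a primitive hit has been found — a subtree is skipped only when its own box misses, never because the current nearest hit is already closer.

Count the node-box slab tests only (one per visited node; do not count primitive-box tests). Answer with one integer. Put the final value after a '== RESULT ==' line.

Trace the traversal:
N0 x:[74/3,38] y:[-11,29] z:[5,45] -> hit [74/3,29], descend [6, 18]
  N6 x:[25,112/3] y:[-11,8] z:[20,45] -> miss, prune
  N18 x:[74/3,38] y:[5,29] z:[5,42] -> hit [74/3,29], descend [20, 37]
    N20 x:[95/3,38] y:[5,28] z:[5,20] -> miss, prune
    N37 x:[74/3,98/3] y:[9,29] z:[8,42] -> hit [74/3,29], descend [10, 34]
      N10 x:[74/3,77/3] y:[9,29] z:[8,28] -> hit [74/3,77/3], descend [29, 36]
        N29 x:[74/3,77/3] y:[9,15] z:[8,14] -> miss, prune
        N36 x:[74/3,76/3] y:[24,29] z:[24,28] -> hit [74/3,76/3] leaf, test {P12@t=74/3}
      N34 x:[95/3,98/3] y:[18,27] z:[39,42] -> miss, prune

9 AABB tests over nodes [0, 6, 18, 20, 37, 10, 29, 36, 34]; 1 leaf entered; closest P12.

== RESULT ==
9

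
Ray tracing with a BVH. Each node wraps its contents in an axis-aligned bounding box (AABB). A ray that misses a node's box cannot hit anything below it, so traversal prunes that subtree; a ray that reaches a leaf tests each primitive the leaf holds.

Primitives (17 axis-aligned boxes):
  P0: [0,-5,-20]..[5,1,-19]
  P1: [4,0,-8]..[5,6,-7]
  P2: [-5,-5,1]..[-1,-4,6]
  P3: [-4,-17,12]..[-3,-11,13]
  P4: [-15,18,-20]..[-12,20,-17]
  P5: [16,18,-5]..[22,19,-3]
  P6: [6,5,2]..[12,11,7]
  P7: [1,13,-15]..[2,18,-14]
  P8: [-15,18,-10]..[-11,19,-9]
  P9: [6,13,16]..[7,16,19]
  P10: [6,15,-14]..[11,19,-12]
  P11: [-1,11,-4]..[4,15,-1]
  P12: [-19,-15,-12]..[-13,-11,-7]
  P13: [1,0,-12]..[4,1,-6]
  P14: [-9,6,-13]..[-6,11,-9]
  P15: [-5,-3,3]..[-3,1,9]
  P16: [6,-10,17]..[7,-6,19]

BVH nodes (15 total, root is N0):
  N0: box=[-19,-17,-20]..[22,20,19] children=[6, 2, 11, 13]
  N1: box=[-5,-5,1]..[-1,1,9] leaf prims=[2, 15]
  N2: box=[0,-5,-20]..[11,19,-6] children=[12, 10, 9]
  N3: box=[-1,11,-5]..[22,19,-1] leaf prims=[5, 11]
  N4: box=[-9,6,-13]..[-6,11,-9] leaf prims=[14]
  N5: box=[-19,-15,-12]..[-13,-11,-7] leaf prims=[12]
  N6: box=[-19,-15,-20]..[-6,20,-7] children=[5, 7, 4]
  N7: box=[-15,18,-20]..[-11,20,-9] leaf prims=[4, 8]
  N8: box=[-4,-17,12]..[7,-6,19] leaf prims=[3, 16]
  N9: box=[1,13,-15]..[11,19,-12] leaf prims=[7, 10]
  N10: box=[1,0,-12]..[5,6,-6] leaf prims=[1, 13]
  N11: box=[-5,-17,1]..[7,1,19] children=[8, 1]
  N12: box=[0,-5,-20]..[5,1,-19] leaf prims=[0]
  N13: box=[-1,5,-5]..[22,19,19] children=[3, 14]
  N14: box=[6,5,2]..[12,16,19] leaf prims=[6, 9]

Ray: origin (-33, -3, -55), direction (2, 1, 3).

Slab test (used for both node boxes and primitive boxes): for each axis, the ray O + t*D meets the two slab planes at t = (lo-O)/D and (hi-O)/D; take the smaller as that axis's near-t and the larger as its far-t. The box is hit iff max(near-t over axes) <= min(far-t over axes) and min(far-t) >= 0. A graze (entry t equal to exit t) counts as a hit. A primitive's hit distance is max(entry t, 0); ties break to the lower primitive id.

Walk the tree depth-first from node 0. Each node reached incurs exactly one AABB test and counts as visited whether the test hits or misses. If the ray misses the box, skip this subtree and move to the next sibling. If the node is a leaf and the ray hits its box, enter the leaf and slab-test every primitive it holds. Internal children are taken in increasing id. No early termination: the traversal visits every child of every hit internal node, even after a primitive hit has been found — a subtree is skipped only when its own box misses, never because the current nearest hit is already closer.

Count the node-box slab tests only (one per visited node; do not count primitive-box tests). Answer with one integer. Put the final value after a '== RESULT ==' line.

Traverse from the root:
N0 x:[7,55/2] y:[-14,23] z:[35/3,74/3] -> hit [35/3,23], descend [2, 6, 11, 13]
  N2 x:[33/2,22] y:[-2,22] z:[35/3,49/3] -> miss, prune
  N6 x:[7,27/2] y:[-12,23] z:[35/3,16] -> hit [35/3,27/2], descend [4, 5, 7]
    N4 x:[12,27/2] y:[9,14] z:[14,46/3] -> miss, prune
    N5 x:[7,10] y:[-12,-8] z:[43/3,16] -> miss, prune
    N7 x:[9,11] y:[21,23] z:[35/3,46/3] -> miss, prune
  N11 x:[14,20] y:[-14,4] z:[56/3,74/3] -> miss, prune
  N13 x:[16,55/2] y:[8,22] z:[50/3,74/3] -> hit [50/3,22], descend [3, 14]
    N3 x:[16,55/2] y:[14,22] z:[50/3,18] -> hit [50/3,18] leaf, test {P5(miss), P11@t=17}
    N14 x:[39/2,45/2] y:[8,19] z:[19,74/3] -> miss, prune

10 AABB tests over nodes [0, 2, 6, 4, 5, 7, 11, 13, 3, 14]; 1 leaf entered; closest P11.

== RESULT ==
10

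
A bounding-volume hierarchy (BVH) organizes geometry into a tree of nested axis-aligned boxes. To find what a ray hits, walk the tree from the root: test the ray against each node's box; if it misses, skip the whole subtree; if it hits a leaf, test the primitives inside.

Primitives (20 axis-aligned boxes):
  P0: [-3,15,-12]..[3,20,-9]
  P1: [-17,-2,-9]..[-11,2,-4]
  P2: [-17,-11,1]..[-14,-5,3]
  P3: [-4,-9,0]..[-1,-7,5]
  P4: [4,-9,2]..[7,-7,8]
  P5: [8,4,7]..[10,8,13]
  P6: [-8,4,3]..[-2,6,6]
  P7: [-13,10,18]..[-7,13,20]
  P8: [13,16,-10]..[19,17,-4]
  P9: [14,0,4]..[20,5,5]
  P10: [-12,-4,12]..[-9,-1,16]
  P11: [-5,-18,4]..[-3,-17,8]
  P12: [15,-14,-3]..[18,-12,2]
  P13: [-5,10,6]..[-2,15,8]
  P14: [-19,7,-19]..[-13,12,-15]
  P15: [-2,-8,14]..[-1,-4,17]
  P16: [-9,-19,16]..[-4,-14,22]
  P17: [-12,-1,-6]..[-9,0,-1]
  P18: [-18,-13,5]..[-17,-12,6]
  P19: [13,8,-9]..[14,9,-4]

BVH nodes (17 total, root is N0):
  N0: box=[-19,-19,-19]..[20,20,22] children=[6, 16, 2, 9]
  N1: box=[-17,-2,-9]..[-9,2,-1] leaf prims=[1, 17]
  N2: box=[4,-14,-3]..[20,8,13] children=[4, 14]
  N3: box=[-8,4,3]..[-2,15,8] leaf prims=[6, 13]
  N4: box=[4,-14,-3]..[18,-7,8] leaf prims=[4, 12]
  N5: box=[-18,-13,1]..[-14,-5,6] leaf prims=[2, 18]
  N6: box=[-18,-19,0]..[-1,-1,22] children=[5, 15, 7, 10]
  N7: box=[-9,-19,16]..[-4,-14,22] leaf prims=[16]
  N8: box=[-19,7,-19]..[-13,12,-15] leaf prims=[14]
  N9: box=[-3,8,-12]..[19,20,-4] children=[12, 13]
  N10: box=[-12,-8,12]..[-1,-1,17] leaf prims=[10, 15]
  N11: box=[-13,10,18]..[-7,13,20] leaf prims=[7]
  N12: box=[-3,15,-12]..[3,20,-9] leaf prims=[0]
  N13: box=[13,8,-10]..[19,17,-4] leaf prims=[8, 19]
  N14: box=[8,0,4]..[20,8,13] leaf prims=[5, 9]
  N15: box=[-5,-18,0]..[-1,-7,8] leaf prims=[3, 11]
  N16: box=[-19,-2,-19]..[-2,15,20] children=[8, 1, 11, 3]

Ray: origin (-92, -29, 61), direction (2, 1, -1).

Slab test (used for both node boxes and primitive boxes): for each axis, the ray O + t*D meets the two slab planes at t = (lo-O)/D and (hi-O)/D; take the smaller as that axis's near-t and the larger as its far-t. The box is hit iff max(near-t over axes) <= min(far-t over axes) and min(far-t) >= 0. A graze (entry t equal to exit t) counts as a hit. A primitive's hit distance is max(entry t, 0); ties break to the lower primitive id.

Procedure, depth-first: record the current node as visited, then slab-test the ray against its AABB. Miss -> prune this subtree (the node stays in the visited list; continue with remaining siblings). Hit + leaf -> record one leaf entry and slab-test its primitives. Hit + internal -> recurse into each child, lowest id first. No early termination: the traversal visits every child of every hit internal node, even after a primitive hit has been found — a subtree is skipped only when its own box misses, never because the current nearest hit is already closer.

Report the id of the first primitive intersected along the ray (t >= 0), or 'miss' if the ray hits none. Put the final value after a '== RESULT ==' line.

Traverse from the root:
N0 x:[73/2,56] y:[10,49] z:[39,80] -> hit [39,49], descend [2, 6, 9, 16]
  N2 x:[48,56] y:[15,37] z:[48,64] -> miss, prune
  N6 x:[37,91/2] y:[10,28] z:[39,61] -> miss, prune
  N9 x:[89/2,111/2] y:[37,49] z:[65,73] -> miss, prune
  N16 x:[73/2,45] y:[27,44] z:[41,80] -> hit [41,44], descend [1, 3, 8, 11]
    N1 x:[75/2,83/2] y:[27,31] z:[62,70] -> miss, prune
    N3 x:[42,45] y:[33,44] z:[53,58] -> miss, prune
    N8 x:[73/2,79/2] y:[36,41] z:[76,80] -> miss, prune
    N11 x:[79/2,85/2] y:[39,42] z:[41,43] -> hit [41,42] leaf, test {P7@t=41}

Visited [0, 2, 6, 9, 16, 1, 3, 8, 11]. Tests: 9 box, 1 leaf. Nearest: P7.

== RESULT ==
7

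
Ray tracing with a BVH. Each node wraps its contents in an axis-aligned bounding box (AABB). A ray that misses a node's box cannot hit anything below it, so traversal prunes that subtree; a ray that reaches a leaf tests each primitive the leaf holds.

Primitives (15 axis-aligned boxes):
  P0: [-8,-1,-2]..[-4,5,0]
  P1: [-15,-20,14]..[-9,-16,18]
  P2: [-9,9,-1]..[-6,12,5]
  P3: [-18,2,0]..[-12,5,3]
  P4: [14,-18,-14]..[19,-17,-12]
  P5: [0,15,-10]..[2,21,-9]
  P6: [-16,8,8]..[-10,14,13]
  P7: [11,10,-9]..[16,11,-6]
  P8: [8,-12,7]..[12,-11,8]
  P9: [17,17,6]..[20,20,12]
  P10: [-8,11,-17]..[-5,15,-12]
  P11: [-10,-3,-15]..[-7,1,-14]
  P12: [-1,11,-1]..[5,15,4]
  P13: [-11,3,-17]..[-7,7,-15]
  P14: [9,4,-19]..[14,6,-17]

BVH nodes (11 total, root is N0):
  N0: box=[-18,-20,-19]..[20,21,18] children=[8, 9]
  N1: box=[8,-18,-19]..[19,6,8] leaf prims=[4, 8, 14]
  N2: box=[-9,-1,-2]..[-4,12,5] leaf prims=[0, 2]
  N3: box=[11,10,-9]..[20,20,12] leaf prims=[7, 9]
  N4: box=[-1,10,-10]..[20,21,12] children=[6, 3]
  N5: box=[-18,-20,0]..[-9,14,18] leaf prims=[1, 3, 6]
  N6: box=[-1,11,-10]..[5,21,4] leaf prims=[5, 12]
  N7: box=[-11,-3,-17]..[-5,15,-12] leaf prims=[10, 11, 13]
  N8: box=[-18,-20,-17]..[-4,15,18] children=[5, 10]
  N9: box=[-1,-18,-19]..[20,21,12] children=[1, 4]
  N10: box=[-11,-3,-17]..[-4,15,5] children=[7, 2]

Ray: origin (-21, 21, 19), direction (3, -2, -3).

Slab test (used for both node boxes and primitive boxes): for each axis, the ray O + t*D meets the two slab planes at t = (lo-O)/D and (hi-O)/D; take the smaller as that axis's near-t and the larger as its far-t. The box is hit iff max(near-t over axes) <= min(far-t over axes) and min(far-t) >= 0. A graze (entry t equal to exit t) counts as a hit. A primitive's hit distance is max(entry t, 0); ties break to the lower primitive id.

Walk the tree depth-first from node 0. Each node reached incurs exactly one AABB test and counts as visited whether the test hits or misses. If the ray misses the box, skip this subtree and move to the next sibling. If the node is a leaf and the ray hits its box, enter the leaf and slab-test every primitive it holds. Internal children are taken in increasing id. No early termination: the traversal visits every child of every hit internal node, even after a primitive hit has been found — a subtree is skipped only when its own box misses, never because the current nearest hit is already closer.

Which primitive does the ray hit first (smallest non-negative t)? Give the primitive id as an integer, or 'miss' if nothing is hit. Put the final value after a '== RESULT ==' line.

Walk:
N0 x:[1,41/3] y:[0,41/2] z:[1/3,38/3] -> hit [1,38/3], descend [8, 9]
  N8 x:[1,17/3] y:[3,41/2] z:[1/3,12] -> hit [3,17/3], descend [5, 10]
    N5 x:[1,4] y:[7/2,41/2] z:[1/3,19/3] -> hit [7/2,4] leaf, test {P1(miss), P3(miss), P6@t=7/2}
    N10 x:[10/3,17/3] y:[3,12] z:[14/3,12] -> hit [14/3,17/3], descend [2, 7]
      N2 x:[4,17/3] y:[9/2,11] z:[14/3,7] -> hit [14/3,17/3] leaf, test {P0(miss), P2@t=14/3}
      N7 x:[10/3,16/3] y:[3,12] z:[31/3,12] -> miss, prune
  N9 x:[20/3,41/3] y:[0,39/2] z:[7/3,38/3] -> hit [20/3,38/3], descend [1, 4]
    N1 x:[29/3,40/3] y:[15/2,39/2] z:[11/3,38/3] -> hit [29/3,38/3] leaf, test {P4(miss), P8(miss), P14(miss)}
    N4 x:[20/3,41/3] y:[0,11/2] z:[7/3,29/3] -> miss, prune

Summary -> nodes [0, 8, 5, 10, 2, 7, 9, 1, 4]; box-tests=9; leaf-entries=3; first=P6

== RESULT ==
6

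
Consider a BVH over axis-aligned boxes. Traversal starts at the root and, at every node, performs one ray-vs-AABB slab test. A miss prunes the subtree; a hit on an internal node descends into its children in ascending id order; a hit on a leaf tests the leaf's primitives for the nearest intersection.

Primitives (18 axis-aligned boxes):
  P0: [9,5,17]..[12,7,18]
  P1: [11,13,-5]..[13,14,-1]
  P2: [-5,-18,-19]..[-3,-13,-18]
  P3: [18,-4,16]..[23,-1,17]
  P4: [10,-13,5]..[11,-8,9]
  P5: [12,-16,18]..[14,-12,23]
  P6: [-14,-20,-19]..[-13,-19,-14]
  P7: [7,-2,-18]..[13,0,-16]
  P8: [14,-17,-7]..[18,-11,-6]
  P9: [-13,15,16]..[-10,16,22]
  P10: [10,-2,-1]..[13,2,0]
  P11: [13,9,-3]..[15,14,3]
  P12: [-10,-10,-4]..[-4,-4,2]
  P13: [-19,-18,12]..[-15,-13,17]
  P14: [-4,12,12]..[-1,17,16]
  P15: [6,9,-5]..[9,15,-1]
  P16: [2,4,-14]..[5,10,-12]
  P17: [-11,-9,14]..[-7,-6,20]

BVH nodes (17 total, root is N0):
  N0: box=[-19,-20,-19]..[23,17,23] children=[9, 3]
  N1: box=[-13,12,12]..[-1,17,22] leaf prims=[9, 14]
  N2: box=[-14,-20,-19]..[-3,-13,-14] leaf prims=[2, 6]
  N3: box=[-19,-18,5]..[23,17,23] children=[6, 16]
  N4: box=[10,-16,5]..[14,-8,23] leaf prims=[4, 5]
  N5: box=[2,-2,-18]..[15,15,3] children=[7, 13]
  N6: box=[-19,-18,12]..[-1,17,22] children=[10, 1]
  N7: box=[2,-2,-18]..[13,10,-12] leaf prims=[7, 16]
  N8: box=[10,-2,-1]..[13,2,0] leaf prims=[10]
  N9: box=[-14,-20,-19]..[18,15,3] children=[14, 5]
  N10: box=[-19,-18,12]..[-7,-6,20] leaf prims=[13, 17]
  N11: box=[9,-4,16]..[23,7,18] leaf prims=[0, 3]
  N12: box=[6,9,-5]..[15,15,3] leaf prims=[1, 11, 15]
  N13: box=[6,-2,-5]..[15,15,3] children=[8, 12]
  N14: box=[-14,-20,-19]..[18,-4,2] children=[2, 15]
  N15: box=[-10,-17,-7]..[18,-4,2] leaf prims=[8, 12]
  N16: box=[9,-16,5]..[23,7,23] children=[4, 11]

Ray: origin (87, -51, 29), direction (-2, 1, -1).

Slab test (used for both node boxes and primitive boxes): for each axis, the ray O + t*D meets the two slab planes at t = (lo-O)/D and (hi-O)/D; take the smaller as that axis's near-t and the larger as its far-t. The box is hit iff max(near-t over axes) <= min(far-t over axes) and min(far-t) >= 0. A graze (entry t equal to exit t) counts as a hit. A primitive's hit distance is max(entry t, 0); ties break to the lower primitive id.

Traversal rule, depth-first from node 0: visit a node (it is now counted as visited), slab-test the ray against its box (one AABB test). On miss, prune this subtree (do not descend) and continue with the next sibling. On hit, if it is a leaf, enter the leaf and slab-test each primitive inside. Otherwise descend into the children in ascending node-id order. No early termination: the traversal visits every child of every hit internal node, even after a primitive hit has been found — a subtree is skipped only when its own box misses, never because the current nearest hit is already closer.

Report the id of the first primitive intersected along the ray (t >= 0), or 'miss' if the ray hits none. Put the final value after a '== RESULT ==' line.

Walk:
N0 x:[32,53] y:[31,68] z:[6,48] -> hit [32,48], descend [3, 9]
  N3 x:[32,53] y:[33,68] z:[6,24] -> miss, prune
  N9 x:[69/2,101/2] y:[31,66] z:[26,48] -> hit [69/2,48], descend [5, 14]
    N5 x:[36,85/2] y:[49,66] z:[26,47] -> miss, prune
    N14 x:[69/2,101/2] y:[31,47] z:[27,48] -> hit [69/2,47], descend [2, 15]
      N2 x:[45,101/2] y:[31,38] z:[43,48] -> miss, prune
      N15 x:[69/2,97/2] y:[34,47] z:[27,36] -> hit [69/2,36] leaf, test {P8@t=35, P12(miss)}

7 AABB tests over nodes [0, 3, 9, 5, 14, 2, 15]; 1 leaf entered; closest P8.

== RESULT ==
8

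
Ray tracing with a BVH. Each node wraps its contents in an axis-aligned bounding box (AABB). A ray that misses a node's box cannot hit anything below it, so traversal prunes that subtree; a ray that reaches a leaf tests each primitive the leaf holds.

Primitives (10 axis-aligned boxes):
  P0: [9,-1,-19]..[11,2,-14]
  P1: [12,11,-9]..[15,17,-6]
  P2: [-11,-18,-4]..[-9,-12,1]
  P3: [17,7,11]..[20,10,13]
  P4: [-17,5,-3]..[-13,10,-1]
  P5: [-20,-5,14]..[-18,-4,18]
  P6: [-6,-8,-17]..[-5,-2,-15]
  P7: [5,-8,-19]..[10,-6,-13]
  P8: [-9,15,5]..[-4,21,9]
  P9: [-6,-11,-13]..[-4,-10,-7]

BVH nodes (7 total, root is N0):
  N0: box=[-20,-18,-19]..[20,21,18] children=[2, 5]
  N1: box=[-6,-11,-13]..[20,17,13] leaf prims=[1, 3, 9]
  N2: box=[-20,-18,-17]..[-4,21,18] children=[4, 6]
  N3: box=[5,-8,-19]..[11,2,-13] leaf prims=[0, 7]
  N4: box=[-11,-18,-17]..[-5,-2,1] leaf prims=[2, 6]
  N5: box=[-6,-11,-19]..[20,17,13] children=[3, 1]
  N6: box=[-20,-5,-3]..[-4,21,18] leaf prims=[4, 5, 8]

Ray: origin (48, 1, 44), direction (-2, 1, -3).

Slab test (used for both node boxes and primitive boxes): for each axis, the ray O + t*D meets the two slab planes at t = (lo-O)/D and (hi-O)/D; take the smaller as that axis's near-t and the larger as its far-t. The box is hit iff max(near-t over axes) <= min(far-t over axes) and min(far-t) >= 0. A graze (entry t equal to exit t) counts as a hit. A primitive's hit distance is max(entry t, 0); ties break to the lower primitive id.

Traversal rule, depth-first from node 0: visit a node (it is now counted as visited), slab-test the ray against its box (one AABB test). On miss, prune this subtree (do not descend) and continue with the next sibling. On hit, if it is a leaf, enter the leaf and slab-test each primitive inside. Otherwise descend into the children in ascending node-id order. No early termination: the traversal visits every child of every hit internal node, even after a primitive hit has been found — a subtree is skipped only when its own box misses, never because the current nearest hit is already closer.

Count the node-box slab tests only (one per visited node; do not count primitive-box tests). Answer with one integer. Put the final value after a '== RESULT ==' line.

Trace the traversal:
N0 x:[14,34] y:[-19,20] z:[26/3,21] -> hit [14,20], descend [2, 5]
  N2 x:[26,34] y:[-19,20] z:[26/3,61/3] -> miss, prune
  N5 x:[14,27] y:[-12,16] z:[31/3,21] -> hit [14,16], descend [1, 3]
    N1 x:[14,27] y:[-12,16] z:[31/3,19] -> hit [14,16] leaf, test {P1(miss), P3(miss), P9(miss)}
    N3 x:[37/2,43/2] y:[-9,1] z:[19,21] -> miss, prune

order=[0, 2, 5, 1, 3]  |boxes|=5  |leaves|=1  hit=miss

== RESULT ==
5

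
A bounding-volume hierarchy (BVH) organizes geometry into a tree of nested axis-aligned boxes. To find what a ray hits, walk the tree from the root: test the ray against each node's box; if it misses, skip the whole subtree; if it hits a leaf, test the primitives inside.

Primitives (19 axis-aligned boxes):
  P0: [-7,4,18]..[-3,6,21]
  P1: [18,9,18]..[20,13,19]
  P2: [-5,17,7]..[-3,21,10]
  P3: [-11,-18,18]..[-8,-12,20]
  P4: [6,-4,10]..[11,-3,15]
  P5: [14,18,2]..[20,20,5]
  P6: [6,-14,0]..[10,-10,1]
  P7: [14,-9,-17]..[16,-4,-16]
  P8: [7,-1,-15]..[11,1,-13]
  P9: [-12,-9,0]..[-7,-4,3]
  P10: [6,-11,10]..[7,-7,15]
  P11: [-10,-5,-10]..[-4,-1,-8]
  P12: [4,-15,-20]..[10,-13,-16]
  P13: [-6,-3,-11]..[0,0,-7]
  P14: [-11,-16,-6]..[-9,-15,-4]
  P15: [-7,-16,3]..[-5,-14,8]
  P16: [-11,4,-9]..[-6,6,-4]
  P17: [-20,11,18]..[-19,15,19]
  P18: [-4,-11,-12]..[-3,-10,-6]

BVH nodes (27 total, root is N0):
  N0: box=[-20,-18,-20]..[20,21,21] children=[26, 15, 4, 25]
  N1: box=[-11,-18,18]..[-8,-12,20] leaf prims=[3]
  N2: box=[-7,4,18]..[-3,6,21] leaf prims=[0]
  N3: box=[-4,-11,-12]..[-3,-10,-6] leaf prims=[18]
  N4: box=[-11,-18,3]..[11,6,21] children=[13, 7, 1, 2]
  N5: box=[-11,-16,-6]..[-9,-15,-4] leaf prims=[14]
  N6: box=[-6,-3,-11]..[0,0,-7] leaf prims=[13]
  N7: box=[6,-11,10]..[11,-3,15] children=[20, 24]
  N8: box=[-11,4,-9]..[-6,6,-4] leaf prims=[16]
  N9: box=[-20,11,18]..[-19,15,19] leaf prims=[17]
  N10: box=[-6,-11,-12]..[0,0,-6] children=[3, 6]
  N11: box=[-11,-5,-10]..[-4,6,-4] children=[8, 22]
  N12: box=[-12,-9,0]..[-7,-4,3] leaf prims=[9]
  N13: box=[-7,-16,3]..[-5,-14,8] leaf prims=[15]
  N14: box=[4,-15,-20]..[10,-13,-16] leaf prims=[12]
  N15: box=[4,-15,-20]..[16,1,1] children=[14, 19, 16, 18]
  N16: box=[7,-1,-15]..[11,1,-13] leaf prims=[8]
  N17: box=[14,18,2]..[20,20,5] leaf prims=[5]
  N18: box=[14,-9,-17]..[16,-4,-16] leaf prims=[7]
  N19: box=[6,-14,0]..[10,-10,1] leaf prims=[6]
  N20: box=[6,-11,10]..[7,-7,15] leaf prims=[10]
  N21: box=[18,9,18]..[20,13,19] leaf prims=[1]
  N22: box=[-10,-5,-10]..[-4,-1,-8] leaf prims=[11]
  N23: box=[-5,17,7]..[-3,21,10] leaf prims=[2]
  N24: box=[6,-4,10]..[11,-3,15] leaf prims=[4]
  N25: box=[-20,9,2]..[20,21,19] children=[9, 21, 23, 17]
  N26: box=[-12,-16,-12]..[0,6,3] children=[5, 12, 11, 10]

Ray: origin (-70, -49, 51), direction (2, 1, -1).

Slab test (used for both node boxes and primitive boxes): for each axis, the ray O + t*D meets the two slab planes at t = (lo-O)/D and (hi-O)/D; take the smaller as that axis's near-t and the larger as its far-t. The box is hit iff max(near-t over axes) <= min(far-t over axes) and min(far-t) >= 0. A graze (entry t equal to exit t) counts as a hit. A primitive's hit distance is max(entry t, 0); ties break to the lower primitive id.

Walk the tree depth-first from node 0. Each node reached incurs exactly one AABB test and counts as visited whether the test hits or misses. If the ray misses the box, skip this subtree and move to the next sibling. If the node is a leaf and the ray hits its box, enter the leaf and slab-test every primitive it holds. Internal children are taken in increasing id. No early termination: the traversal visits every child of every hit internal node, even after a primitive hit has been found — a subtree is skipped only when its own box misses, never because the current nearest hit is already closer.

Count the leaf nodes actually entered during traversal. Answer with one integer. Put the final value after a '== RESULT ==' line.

Trace the traversal:
N0 x:[25,45] y:[31,70] z:[30,71] -> hit [31,45], descend [4, 15, 25, 26]
  N4 x:[59/2,81/2] y:[31,55] z:[30,48] -> hit [31,81/2], descend [1, 2, 7, 13]
    N1 x:[59/2,31] y:[31,37] z:[31,33] -> hit [31,31] leaf, test {P3@t=31}
    N2 x:[63/2,67/2] y:[53,55] z:[30,33] -> miss, prune
    N7 x:[38,81/2] y:[38,46] z:[36,41] -> hit [38,81/2], descend [20, 24]
      N20 x:[38,77/2] y:[38,42] z:[36,41] -> hit [38,77/2] leaf, test {P10@t=38}
      N24 x:[38,81/2] y:[45,46] z:[36,41] -> miss, prune
    N13 x:[63/2,65/2] y:[33,35] z:[43,48] -> miss, prune
  N15 x:[37,43] y:[34,50] z:[50,71] -> miss, prune
  N25 x:[25,45] y:[58,70] z:[32,49] -> miss, prune
  N26 x:[29,35] y:[33,55] z:[48,63] -> miss, prune

11 AABB tests over nodes [0, 4, 1, 2, 7, 20, 24, 13, 15, 25, 26]; 2 leaves entered; closest P3.

== RESULT ==
2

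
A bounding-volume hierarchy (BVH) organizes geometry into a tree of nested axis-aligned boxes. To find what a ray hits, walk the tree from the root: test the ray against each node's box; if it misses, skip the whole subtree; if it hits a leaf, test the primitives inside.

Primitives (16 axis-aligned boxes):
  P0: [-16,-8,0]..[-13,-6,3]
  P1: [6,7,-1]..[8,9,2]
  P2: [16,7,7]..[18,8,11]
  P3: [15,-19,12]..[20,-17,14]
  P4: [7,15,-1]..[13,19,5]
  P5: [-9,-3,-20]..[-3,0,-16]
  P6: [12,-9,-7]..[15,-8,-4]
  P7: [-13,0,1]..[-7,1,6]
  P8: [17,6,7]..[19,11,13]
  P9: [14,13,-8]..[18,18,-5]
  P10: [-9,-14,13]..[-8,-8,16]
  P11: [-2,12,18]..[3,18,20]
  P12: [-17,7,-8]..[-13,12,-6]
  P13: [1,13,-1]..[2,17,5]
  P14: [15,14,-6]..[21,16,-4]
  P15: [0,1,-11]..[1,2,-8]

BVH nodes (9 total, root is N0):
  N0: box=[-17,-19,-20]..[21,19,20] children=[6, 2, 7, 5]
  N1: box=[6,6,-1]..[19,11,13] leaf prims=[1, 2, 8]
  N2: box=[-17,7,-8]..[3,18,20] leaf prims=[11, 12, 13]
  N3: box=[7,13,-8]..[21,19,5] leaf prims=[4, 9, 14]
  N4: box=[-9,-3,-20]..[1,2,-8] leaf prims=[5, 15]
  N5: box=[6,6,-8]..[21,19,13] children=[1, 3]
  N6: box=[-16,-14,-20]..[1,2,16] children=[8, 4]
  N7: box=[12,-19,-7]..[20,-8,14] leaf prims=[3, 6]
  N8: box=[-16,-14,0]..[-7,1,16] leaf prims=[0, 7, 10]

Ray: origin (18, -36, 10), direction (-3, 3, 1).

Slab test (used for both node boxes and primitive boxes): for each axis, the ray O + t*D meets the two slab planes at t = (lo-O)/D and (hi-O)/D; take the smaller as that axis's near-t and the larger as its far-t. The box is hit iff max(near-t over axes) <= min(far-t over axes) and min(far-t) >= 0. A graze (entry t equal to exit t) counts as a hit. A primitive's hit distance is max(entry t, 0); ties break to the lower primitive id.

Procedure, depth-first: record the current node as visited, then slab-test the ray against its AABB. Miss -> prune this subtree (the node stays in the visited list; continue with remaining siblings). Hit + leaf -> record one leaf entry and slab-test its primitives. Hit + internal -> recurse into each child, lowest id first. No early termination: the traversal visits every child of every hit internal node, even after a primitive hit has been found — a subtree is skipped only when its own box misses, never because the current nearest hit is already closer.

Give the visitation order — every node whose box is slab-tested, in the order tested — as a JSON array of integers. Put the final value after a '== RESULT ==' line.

Trace the traversal:
N0 x:[-1,35/3] y:[17/3,55/3] z:[-30,10] -> hit [17/3,10], descend [2, 5, 6, 7]
  N2 x:[5,35/3] y:[43/3,18] z:[-18,10] -> miss, prune
  N5 x:[-1,4] y:[14,55/3] z:[-18,3] -> miss, prune
  N6 x:[17/3,34/3] y:[22/3,38/3] z:[-30,6] -> miss, prune
  N7 x:[-2/3,2] y:[17/3,28/3] z:[-17,4] -> miss, prune

Summary -> nodes [0, 2, 5, 6, 7]; box-tests=5; leaf-entries=0; first=miss

== RESULT ==
[0, 2, 5, 6, 7]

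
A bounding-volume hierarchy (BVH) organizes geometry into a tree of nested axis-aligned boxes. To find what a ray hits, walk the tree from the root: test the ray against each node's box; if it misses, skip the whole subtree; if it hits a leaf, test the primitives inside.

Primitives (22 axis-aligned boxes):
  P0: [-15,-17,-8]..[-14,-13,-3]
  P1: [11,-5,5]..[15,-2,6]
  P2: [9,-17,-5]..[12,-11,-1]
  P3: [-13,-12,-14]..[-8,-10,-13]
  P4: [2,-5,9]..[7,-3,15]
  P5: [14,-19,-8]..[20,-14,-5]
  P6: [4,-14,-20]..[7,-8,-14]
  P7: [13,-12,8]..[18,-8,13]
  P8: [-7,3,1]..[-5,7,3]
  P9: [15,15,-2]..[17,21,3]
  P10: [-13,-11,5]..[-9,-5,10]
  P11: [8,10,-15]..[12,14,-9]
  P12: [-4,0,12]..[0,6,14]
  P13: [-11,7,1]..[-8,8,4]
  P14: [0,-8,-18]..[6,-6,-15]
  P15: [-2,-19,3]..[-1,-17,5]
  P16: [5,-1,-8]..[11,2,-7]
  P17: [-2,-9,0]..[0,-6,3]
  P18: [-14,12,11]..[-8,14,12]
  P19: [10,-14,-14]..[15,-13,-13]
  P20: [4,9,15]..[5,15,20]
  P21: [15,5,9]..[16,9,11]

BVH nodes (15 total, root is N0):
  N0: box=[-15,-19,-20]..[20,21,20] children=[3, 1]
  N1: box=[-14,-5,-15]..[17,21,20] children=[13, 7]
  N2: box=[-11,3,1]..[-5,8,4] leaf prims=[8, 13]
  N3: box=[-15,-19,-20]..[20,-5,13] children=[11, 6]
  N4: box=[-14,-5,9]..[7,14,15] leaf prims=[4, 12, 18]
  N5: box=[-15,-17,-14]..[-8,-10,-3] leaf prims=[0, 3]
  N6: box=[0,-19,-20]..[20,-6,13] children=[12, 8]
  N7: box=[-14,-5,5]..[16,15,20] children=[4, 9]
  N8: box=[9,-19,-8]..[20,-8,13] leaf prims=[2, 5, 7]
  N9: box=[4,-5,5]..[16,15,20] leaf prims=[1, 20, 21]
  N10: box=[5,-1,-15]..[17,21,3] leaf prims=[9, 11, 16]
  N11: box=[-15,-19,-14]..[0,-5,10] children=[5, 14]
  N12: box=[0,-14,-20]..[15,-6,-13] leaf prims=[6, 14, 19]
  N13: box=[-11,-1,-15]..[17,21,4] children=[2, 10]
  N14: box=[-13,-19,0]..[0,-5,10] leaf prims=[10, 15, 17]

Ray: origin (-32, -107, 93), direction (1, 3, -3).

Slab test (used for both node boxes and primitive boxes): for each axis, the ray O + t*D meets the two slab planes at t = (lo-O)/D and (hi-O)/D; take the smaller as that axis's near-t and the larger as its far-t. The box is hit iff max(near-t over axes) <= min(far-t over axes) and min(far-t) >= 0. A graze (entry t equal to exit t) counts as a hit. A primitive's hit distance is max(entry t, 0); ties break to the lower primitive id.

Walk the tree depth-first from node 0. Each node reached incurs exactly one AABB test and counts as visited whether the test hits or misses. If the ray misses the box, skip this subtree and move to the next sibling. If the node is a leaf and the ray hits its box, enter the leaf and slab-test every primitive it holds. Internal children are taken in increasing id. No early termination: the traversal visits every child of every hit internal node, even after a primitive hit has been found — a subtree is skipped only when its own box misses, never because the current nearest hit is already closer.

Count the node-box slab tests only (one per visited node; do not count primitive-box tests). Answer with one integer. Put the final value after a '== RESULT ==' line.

Traverse from the root:
N0 x:[17,52] y:[88/3,128/3] z:[73/3,113/3] -> hit [88/3,113/3], descend [1, 3]
  N1 x:[18,49] y:[34,128/3] z:[73/3,36] -> hit [34,36], descend [7, 13]
    N7 x:[18,48] y:[34,122/3] z:[73/3,88/3] -> miss, prune
    N13 x:[21,49] y:[106/3,128/3] z:[89/3,36] -> hit [106/3,36], descend [2, 10]
      N2 x:[21,27] y:[110/3,115/3] z:[89/3,92/3] -> miss, prune
      N10 x:[37,49] y:[106/3,128/3] z:[30,36] -> miss, prune
  N3 x:[17,52] y:[88/3,34] z:[80/3,113/3] -> hit [88/3,34], descend [6, 11]
    N6 x:[32,52] y:[88/3,101/3] z:[80/3,113/3] -> hit [32,101/3], descend [8, 12]
      N8 x:[41,52] y:[88/3,33] z:[80/3,101/3] -> miss, prune
      N12 x:[32,47] y:[31,101/3] z:[106/3,113/3] -> miss, prune
    N11 x:[17,32] y:[88/3,34] z:[83/3,107/3] -> hit [88/3,32], descend [5, 14]
      N5 x:[17,24] y:[30,97/3] z:[32,107/3] -> miss, prune
      N14 x:[19,32] y:[88/3,34] z:[83/3,31] -> hit [88/3,31] leaf, test {P10(miss), P15@t=30, P17(miss)}

13 AABB tests over nodes [0, 1, 7, 13, 2, 10, 3, 6, 8, 12, 11, 5, 14]; 1 leaf entered; closest P15.

== RESULT ==
13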